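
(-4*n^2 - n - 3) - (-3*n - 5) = -4*n^2 + 2*n + 2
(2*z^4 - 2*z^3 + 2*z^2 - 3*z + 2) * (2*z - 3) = 4*z^5 - 10*z^4 + 10*z^3 - 12*z^2 + 13*z - 6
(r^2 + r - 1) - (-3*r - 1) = r^2 + 4*r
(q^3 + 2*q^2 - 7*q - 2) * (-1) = -q^3 - 2*q^2 + 7*q + 2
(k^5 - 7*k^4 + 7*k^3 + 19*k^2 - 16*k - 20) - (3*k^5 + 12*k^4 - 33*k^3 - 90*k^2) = -2*k^5 - 19*k^4 + 40*k^3 + 109*k^2 - 16*k - 20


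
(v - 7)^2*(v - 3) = v^3 - 17*v^2 + 91*v - 147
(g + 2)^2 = g^2 + 4*g + 4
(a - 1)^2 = a^2 - 2*a + 1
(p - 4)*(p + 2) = p^2 - 2*p - 8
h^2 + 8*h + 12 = (h + 2)*(h + 6)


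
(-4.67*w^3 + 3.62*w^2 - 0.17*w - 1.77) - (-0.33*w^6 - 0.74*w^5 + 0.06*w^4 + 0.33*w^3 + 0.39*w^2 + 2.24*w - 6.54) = 0.33*w^6 + 0.74*w^5 - 0.06*w^4 - 5.0*w^3 + 3.23*w^2 - 2.41*w + 4.77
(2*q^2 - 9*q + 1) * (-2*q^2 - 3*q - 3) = -4*q^4 + 12*q^3 + 19*q^2 + 24*q - 3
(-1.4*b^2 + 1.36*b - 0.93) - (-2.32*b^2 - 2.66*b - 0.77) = 0.92*b^2 + 4.02*b - 0.16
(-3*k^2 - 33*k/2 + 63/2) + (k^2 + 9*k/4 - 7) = -2*k^2 - 57*k/4 + 49/2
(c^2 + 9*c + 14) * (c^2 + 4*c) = c^4 + 13*c^3 + 50*c^2 + 56*c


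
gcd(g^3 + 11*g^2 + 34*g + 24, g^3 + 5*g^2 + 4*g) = g^2 + 5*g + 4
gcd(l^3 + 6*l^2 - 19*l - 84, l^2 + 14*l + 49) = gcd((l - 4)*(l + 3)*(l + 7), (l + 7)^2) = l + 7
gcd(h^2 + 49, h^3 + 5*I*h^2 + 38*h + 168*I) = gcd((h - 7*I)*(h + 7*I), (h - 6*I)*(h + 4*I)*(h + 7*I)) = h + 7*I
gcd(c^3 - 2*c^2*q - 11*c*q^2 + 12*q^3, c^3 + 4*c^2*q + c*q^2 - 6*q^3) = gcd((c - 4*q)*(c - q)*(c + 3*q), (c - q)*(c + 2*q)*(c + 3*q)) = -c^2 - 2*c*q + 3*q^2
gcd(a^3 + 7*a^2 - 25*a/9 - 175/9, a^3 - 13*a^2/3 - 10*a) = a + 5/3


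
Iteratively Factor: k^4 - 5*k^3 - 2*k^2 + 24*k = (k - 3)*(k^3 - 2*k^2 - 8*k) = (k - 3)*(k + 2)*(k^2 - 4*k) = (k - 4)*(k - 3)*(k + 2)*(k)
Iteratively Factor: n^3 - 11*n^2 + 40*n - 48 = (n - 4)*(n^2 - 7*n + 12) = (n - 4)^2*(n - 3)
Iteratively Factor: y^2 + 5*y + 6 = (y + 3)*(y + 2)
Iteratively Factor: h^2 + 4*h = (h + 4)*(h)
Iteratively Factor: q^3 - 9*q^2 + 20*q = (q)*(q^2 - 9*q + 20) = q*(q - 4)*(q - 5)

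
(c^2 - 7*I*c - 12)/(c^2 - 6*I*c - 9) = (c - 4*I)/(c - 3*I)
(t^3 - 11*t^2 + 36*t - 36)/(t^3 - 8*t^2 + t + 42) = (t^2 - 8*t + 12)/(t^2 - 5*t - 14)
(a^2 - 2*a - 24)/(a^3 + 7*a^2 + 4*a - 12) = (a^2 - 2*a - 24)/(a^3 + 7*a^2 + 4*a - 12)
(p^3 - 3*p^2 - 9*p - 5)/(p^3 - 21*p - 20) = (p + 1)/(p + 4)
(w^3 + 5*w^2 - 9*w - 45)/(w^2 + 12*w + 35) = (w^2 - 9)/(w + 7)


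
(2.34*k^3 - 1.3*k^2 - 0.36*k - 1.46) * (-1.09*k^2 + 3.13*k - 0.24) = -2.5506*k^5 + 8.7412*k^4 - 4.2382*k^3 + 0.7766*k^2 - 4.4834*k + 0.3504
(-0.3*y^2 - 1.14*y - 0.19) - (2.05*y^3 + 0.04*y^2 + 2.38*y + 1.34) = -2.05*y^3 - 0.34*y^2 - 3.52*y - 1.53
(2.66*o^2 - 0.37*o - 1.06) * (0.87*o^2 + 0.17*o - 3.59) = 2.3142*o^4 + 0.1303*o^3 - 10.5345*o^2 + 1.1481*o + 3.8054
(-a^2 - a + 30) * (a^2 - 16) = -a^4 - a^3 + 46*a^2 + 16*a - 480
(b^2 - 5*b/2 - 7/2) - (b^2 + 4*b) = -13*b/2 - 7/2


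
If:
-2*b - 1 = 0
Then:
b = -1/2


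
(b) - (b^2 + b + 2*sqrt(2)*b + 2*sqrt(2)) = -b^2 - 2*sqrt(2)*b - 2*sqrt(2)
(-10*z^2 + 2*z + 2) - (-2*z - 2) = -10*z^2 + 4*z + 4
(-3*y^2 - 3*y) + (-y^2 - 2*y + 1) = -4*y^2 - 5*y + 1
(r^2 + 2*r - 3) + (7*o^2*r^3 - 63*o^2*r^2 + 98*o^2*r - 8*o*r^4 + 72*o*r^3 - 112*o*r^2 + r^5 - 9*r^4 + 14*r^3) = 7*o^2*r^3 - 63*o^2*r^2 + 98*o^2*r - 8*o*r^4 + 72*o*r^3 - 112*o*r^2 + r^5 - 9*r^4 + 14*r^3 + r^2 + 2*r - 3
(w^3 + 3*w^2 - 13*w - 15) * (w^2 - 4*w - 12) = w^5 - w^4 - 37*w^3 + w^2 + 216*w + 180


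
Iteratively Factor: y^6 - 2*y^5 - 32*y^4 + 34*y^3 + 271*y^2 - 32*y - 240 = (y - 4)*(y^5 + 2*y^4 - 24*y^3 - 62*y^2 + 23*y + 60) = (y - 4)*(y + 4)*(y^4 - 2*y^3 - 16*y^2 + 2*y + 15) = (y - 4)*(y + 3)*(y + 4)*(y^3 - 5*y^2 - y + 5) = (y - 5)*(y - 4)*(y + 3)*(y + 4)*(y^2 - 1) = (y - 5)*(y - 4)*(y - 1)*(y + 3)*(y + 4)*(y + 1)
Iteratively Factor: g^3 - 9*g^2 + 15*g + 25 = (g - 5)*(g^2 - 4*g - 5) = (g - 5)*(g + 1)*(g - 5)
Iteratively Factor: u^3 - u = (u - 1)*(u^2 + u) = u*(u - 1)*(u + 1)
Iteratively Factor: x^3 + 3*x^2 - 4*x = (x + 4)*(x^2 - x) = (x - 1)*(x + 4)*(x)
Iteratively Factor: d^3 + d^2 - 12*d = (d)*(d^2 + d - 12) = d*(d - 3)*(d + 4)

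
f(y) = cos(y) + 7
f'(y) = -sin(y)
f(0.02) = 8.00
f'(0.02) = -0.02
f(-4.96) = 7.25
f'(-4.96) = -0.97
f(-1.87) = 6.71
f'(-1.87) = 0.96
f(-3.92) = 6.29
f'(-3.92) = -0.70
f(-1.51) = 7.06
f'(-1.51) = 1.00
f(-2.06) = 6.53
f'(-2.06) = 0.88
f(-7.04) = 7.73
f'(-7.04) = 0.69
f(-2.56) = 6.16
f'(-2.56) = 0.55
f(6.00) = 7.96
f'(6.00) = 0.28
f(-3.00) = 6.01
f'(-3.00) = 0.14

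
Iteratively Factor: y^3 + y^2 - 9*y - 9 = (y + 1)*(y^2 - 9) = (y + 1)*(y + 3)*(y - 3)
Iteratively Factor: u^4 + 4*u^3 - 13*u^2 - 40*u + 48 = (u + 4)*(u^3 - 13*u + 12) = (u - 3)*(u + 4)*(u^2 + 3*u - 4) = (u - 3)*(u - 1)*(u + 4)*(u + 4)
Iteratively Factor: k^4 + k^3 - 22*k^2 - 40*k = (k + 4)*(k^3 - 3*k^2 - 10*k) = (k - 5)*(k + 4)*(k^2 + 2*k) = (k - 5)*(k + 2)*(k + 4)*(k)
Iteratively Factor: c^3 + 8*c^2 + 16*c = (c + 4)*(c^2 + 4*c) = c*(c + 4)*(c + 4)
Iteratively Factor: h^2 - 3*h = (h - 3)*(h)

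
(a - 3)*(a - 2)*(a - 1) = a^3 - 6*a^2 + 11*a - 6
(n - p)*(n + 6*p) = n^2 + 5*n*p - 6*p^2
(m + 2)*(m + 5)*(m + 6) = m^3 + 13*m^2 + 52*m + 60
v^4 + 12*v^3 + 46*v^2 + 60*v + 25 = (v + 1)^2*(v + 5)^2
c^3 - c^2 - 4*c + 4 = (c - 2)*(c - 1)*(c + 2)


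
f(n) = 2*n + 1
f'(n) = 2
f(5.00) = 11.00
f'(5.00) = 2.00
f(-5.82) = -10.64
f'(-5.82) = 2.00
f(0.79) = 2.58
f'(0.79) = 2.00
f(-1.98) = -2.96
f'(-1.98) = 2.00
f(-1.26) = -1.52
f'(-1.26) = 2.00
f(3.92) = 8.84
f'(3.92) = 2.00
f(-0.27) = 0.46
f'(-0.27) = 2.00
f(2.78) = 6.56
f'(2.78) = 2.00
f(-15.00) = -29.00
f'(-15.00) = 2.00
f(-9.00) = -17.00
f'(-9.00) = 2.00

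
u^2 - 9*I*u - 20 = (u - 5*I)*(u - 4*I)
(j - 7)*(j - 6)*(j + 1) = j^3 - 12*j^2 + 29*j + 42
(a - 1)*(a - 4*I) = a^2 - a - 4*I*a + 4*I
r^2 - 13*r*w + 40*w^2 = (r - 8*w)*(r - 5*w)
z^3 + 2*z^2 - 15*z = z*(z - 3)*(z + 5)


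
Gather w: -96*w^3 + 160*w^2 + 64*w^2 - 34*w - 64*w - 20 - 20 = -96*w^3 + 224*w^2 - 98*w - 40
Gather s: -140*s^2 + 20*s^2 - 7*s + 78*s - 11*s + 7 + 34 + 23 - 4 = -120*s^2 + 60*s + 60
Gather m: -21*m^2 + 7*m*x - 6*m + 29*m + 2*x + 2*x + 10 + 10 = -21*m^2 + m*(7*x + 23) + 4*x + 20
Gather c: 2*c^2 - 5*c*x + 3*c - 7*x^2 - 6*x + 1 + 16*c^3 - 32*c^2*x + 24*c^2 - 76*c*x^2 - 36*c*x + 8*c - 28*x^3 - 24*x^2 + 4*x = 16*c^3 + c^2*(26 - 32*x) + c*(-76*x^2 - 41*x + 11) - 28*x^3 - 31*x^2 - 2*x + 1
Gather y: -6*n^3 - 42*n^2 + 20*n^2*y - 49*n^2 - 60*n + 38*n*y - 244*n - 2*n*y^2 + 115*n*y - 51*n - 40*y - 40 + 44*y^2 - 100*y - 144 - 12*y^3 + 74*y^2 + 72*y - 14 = -6*n^3 - 91*n^2 - 355*n - 12*y^3 + y^2*(118 - 2*n) + y*(20*n^2 + 153*n - 68) - 198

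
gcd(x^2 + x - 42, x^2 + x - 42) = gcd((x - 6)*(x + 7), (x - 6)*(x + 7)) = x^2 + x - 42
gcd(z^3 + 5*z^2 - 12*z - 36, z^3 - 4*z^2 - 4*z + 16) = z + 2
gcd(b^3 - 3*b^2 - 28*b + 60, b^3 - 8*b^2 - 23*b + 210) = b^2 - b - 30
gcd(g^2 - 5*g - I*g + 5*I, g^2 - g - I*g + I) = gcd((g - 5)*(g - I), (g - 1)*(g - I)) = g - I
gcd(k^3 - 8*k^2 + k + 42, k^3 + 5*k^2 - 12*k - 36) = k^2 - k - 6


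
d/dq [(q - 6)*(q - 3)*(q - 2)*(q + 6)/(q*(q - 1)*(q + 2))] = (q^6 + 2*q^5 + 19*q^4 - 340*q^3 + 528*q^2 + 432*q - 432)/(q^2*(q^4 + 2*q^3 - 3*q^2 - 4*q + 4))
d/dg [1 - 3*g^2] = -6*g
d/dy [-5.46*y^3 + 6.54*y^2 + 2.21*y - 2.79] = -16.38*y^2 + 13.08*y + 2.21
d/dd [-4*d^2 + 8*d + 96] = 8 - 8*d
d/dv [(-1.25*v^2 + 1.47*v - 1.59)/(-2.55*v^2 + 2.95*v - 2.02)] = (0.0609999999999999*v^2 - 3.059*v + 1.7211)/(6.5025*v^4 - 15.045*v^3 + 19.0045*v^2 - 11.918*v + 4.0804)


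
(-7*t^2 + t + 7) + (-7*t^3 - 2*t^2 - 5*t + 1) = -7*t^3 - 9*t^2 - 4*t + 8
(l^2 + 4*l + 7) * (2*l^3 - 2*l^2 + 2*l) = 2*l^5 + 6*l^4 + 8*l^3 - 6*l^2 + 14*l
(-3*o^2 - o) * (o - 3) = -3*o^3 + 8*o^2 + 3*o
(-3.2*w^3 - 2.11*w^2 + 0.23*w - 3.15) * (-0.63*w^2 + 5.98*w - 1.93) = 2.016*w^5 - 17.8067*w^4 - 6.5867*w^3 + 7.4322*w^2 - 19.2809*w + 6.0795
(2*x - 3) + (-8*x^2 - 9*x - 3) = -8*x^2 - 7*x - 6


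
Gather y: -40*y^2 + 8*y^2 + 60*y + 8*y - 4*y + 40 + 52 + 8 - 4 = -32*y^2 + 64*y + 96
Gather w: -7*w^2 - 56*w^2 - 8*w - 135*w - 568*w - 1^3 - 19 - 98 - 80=-63*w^2 - 711*w - 198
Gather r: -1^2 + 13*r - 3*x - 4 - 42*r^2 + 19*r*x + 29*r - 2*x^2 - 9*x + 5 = -42*r^2 + r*(19*x + 42) - 2*x^2 - 12*x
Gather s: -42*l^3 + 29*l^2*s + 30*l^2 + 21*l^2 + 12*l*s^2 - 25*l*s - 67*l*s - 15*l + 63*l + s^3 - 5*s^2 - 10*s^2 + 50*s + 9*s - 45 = -42*l^3 + 51*l^2 + 48*l + s^3 + s^2*(12*l - 15) + s*(29*l^2 - 92*l + 59) - 45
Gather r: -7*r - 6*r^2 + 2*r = -6*r^2 - 5*r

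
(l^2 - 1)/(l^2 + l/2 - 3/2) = 2*(l + 1)/(2*l + 3)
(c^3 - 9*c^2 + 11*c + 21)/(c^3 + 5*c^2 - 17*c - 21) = (c - 7)/(c + 7)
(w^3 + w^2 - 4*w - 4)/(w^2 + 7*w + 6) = (w^2 - 4)/(w + 6)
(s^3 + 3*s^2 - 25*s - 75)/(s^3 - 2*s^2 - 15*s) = (s + 5)/s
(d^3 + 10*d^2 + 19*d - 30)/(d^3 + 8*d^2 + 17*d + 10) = (d^2 + 5*d - 6)/(d^2 + 3*d + 2)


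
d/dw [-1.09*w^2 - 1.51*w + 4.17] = -2.18*w - 1.51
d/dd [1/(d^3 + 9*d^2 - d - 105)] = (-3*d^2 - 18*d + 1)/(d^3 + 9*d^2 - d - 105)^2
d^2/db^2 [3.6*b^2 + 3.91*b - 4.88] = 7.20000000000000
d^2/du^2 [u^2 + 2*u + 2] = 2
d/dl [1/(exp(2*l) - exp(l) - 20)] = (1 - 2*exp(l))*exp(l)/(-exp(2*l) + exp(l) + 20)^2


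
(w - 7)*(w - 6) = w^2 - 13*w + 42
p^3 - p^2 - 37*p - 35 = (p - 7)*(p + 1)*(p + 5)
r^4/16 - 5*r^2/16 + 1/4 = (r/4 + 1/4)*(r/4 + 1/2)*(r - 2)*(r - 1)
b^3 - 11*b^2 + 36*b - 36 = (b - 6)*(b - 3)*(b - 2)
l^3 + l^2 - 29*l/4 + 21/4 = (l - 3/2)*(l - 1)*(l + 7/2)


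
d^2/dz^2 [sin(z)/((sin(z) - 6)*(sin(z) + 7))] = (-sin(z)^5 + sin(z)^4 - 250*sin(z)^3 - 42*sin(z)^2 - 1512*sin(z) + 84)/((sin(z) - 6)^3*(sin(z) + 7)^3)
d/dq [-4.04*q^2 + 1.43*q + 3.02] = 1.43 - 8.08*q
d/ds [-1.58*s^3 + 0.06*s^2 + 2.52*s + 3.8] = -4.74*s^2 + 0.12*s + 2.52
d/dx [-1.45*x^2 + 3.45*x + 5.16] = 3.45 - 2.9*x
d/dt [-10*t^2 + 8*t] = 8 - 20*t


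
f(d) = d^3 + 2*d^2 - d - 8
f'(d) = 3*d^2 + 4*d - 1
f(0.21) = -8.11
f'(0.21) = -0.03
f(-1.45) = -5.39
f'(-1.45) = -0.49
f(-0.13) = -7.84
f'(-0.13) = -1.47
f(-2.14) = -6.50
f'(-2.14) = 4.18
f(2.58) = 19.91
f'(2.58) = 29.29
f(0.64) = -7.56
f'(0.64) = 2.79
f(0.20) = -8.11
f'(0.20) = -0.08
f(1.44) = -2.31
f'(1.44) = 10.98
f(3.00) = 34.00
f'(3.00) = 38.00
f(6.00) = 274.00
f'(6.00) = 131.00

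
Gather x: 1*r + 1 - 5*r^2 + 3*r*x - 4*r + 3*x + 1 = -5*r^2 - 3*r + x*(3*r + 3) + 2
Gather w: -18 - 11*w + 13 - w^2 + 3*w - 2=-w^2 - 8*w - 7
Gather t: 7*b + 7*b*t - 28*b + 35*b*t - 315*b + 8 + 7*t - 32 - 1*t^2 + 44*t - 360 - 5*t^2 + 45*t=-336*b - 6*t^2 + t*(42*b + 96) - 384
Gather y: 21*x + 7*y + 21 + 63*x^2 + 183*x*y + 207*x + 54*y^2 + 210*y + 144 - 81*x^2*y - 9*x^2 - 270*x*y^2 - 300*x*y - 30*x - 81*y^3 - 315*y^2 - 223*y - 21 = 54*x^2 + 198*x - 81*y^3 + y^2*(-270*x - 261) + y*(-81*x^2 - 117*x - 6) + 144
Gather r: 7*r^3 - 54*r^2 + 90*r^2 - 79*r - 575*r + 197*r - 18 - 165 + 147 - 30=7*r^3 + 36*r^2 - 457*r - 66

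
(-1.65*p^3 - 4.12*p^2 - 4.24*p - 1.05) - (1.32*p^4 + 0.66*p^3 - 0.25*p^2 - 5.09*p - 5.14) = -1.32*p^4 - 2.31*p^3 - 3.87*p^2 + 0.85*p + 4.09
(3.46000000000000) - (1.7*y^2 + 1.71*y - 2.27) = -1.7*y^2 - 1.71*y + 5.73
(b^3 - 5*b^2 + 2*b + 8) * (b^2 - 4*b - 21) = b^5 - 9*b^4 + b^3 + 105*b^2 - 74*b - 168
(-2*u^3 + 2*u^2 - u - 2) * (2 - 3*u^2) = 6*u^5 - 6*u^4 - u^3 + 10*u^2 - 2*u - 4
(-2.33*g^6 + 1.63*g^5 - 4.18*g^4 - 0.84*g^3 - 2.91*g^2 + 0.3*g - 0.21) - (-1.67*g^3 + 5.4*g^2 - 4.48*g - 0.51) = -2.33*g^6 + 1.63*g^5 - 4.18*g^4 + 0.83*g^3 - 8.31*g^2 + 4.78*g + 0.3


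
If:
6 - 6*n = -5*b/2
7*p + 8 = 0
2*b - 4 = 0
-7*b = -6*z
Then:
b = 2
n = 11/6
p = -8/7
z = 7/3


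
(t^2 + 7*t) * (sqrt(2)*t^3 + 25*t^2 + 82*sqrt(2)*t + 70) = sqrt(2)*t^5 + 7*sqrt(2)*t^4 + 25*t^4 + 82*sqrt(2)*t^3 + 175*t^3 + 70*t^2 + 574*sqrt(2)*t^2 + 490*t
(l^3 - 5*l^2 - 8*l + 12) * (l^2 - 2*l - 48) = l^5 - 7*l^4 - 46*l^3 + 268*l^2 + 360*l - 576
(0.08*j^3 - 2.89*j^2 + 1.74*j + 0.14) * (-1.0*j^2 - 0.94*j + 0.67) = -0.08*j^5 + 2.8148*j^4 + 1.0302*j^3 - 3.7119*j^2 + 1.0342*j + 0.0938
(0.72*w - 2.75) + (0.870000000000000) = 0.72*w - 1.88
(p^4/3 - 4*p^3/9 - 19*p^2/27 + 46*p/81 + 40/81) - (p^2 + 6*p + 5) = p^4/3 - 4*p^3/9 - 46*p^2/27 - 440*p/81 - 365/81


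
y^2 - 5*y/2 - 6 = (y - 4)*(y + 3/2)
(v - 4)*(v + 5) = v^2 + v - 20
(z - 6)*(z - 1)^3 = z^4 - 9*z^3 + 21*z^2 - 19*z + 6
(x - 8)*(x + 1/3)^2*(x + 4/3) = x^4 - 6*x^3 - 15*x^2 - 212*x/27 - 32/27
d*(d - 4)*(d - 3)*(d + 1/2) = d^4 - 13*d^3/2 + 17*d^2/2 + 6*d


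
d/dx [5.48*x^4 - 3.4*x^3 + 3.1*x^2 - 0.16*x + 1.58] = 21.92*x^3 - 10.2*x^2 + 6.2*x - 0.16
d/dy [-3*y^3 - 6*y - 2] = -9*y^2 - 6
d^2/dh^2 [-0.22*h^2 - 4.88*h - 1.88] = -0.440000000000000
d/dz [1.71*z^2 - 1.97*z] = 3.42*z - 1.97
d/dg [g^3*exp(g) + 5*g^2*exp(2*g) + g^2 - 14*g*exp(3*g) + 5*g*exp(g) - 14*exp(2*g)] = g^3*exp(g) + 10*g^2*exp(2*g) + 3*g^2*exp(g) - 42*g*exp(3*g) + 10*g*exp(2*g) + 5*g*exp(g) + 2*g - 14*exp(3*g) - 28*exp(2*g) + 5*exp(g)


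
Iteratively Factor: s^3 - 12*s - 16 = (s + 2)*(s^2 - 2*s - 8) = (s + 2)^2*(s - 4)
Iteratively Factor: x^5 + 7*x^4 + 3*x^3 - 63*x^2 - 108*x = (x + 4)*(x^4 + 3*x^3 - 9*x^2 - 27*x) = x*(x + 4)*(x^3 + 3*x^2 - 9*x - 27) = x*(x + 3)*(x + 4)*(x^2 - 9) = x*(x + 3)^2*(x + 4)*(x - 3)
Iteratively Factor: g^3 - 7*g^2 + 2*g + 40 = (g - 5)*(g^2 - 2*g - 8) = (g - 5)*(g + 2)*(g - 4)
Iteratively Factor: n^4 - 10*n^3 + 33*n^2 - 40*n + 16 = (n - 4)*(n^3 - 6*n^2 + 9*n - 4) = (n - 4)^2*(n^2 - 2*n + 1) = (n - 4)^2*(n - 1)*(n - 1)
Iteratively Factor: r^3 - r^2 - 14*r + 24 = (r + 4)*(r^2 - 5*r + 6) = (r - 2)*(r + 4)*(r - 3)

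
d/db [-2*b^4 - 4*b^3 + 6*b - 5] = -8*b^3 - 12*b^2 + 6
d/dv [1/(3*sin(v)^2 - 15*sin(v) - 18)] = (5 - 2*sin(v))*cos(v)/(3*(sin(v) - 6)^2*(sin(v) + 1)^2)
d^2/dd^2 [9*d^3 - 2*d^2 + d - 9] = 54*d - 4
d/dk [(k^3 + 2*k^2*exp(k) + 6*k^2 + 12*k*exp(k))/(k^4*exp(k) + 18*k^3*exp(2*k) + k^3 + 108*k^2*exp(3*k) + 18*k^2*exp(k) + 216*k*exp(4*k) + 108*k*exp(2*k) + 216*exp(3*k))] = (-k^5*exp(k) - 24*k^4*exp(2*k) - 7*k^4*exp(k) - 36*k^3*exp(3*k) - 136*k^3*exp(2*k) - 28*k^3*exp(k) - 204*k^2*exp(3*k) - 24*k^2*exp(2*k) - 80*k^2*exp(k) - 6*k^2 - 120*k*exp(2*k) + 48*k*exp(k) + 72*exp(2*k))/(k^6*exp(2*k) + 24*k^5*exp(3*k) + 2*k^5*exp(k) + 216*k^4*exp(4*k) + 48*k^4*exp(2*k) + k^4 + 864*k^3*exp(5*k) + 432*k^3*exp(3*k) + 24*k^3*exp(k) + 1296*k^2*exp(6*k) + 1728*k^2*exp(4*k) + 216*k^2*exp(2*k) + 2592*k*exp(5*k) + 864*k*exp(3*k) + 1296*exp(4*k))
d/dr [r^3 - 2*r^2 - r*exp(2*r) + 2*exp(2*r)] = 3*r^2 - 2*r*exp(2*r) - 4*r + 3*exp(2*r)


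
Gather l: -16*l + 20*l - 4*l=0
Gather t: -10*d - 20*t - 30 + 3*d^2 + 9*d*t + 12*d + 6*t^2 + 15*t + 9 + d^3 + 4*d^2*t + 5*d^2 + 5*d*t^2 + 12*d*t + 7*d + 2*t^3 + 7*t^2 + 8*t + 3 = d^3 + 8*d^2 + 9*d + 2*t^3 + t^2*(5*d + 13) + t*(4*d^2 + 21*d + 3) - 18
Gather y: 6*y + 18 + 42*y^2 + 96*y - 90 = 42*y^2 + 102*y - 72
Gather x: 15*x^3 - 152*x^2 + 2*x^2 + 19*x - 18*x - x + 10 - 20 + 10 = 15*x^3 - 150*x^2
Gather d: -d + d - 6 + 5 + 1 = 0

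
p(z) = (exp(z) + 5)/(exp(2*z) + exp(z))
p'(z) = (exp(z) + 5)*(-2*exp(2*z) - exp(z))/(exp(2*z) + exp(z))^2 + exp(z)/(exp(2*z) + exp(z)) = (-exp(2*z) - 10*exp(z) - 5)*exp(-z)/(exp(2*z) + 2*exp(z) + 1)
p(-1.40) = 17.07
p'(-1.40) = -19.64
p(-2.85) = 82.66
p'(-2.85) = -86.23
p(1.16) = 0.61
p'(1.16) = -0.84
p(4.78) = 0.01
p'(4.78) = -0.01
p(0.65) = 1.24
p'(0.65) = -1.71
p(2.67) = 0.09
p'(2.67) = -0.10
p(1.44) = 0.42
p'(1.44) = -0.57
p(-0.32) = 4.57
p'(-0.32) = -5.91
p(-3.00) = 96.62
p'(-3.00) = -100.25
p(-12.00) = 813769.96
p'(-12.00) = -813773.96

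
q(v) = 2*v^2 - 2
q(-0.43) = -1.63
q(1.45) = 2.20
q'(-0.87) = -3.48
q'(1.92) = 7.68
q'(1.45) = 5.80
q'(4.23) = 16.92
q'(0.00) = 0.00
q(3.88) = 28.11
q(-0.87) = -0.49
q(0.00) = -2.00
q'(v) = 4*v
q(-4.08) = 31.29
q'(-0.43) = -1.72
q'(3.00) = 12.00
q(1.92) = 5.37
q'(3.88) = 15.52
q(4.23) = 33.79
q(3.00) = 16.00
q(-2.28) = 8.40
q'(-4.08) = -16.32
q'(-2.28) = -9.12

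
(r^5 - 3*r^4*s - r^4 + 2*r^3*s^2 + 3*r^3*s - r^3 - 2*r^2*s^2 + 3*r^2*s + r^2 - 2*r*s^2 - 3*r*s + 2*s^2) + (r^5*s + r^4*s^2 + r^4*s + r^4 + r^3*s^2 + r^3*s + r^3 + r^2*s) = r^5*s + r^5 + r^4*s^2 - 2*r^4*s + 3*r^3*s^2 + 4*r^3*s - 2*r^2*s^2 + 4*r^2*s + r^2 - 2*r*s^2 - 3*r*s + 2*s^2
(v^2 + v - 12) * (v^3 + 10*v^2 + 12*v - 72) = v^5 + 11*v^4 + 10*v^3 - 180*v^2 - 216*v + 864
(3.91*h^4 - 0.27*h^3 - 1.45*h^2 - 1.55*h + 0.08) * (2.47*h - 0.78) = 9.6577*h^5 - 3.7167*h^4 - 3.3709*h^3 - 2.6975*h^2 + 1.4066*h - 0.0624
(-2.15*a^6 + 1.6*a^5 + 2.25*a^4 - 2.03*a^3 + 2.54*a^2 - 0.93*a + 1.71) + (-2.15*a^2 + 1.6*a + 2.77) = -2.15*a^6 + 1.6*a^5 + 2.25*a^4 - 2.03*a^3 + 0.39*a^2 + 0.67*a + 4.48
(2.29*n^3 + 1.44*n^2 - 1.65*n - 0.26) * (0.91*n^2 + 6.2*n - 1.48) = 2.0839*n^5 + 15.5084*n^4 + 4.0373*n^3 - 12.5978*n^2 + 0.83*n + 0.3848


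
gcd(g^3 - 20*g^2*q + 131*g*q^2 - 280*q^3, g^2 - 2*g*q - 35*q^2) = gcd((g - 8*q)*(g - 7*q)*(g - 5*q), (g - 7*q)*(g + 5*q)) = -g + 7*q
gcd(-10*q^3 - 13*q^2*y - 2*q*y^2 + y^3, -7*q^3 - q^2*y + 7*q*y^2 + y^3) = q + y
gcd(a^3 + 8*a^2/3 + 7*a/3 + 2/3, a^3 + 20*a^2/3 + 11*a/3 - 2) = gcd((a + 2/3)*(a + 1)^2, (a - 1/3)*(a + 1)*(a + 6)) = a + 1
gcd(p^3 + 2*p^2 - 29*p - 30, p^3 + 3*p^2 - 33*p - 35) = p^2 - 4*p - 5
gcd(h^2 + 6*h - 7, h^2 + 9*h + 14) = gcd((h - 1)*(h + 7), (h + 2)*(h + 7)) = h + 7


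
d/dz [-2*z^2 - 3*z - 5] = -4*z - 3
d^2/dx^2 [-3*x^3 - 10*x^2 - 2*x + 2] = -18*x - 20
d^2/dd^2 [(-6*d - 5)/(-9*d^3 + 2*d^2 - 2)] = 2*(d^2*(6*d + 5)*(27*d - 4)^2 + (-162*d^2 + 24*d - (6*d + 5)*(27*d - 2))*(9*d^3 - 2*d^2 + 2))/(9*d^3 - 2*d^2 + 2)^3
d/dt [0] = 0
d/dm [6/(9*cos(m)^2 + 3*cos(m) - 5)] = 18*(6*cos(m) + 1)*sin(m)/(9*cos(m)^2 + 3*cos(m) - 5)^2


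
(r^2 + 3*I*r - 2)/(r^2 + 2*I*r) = (r + I)/r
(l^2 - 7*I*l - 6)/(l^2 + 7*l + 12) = (l^2 - 7*I*l - 6)/(l^2 + 7*l + 12)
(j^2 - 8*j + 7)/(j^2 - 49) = (j - 1)/(j + 7)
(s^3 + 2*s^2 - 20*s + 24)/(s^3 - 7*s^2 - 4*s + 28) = (s^2 + 4*s - 12)/(s^2 - 5*s - 14)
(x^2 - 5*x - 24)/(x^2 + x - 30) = (x^2 - 5*x - 24)/(x^2 + x - 30)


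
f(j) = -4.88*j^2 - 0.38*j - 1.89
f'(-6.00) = 58.18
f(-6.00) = -175.29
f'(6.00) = -58.94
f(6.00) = -179.85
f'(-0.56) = 5.09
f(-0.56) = -3.21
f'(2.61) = -25.85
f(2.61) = -36.12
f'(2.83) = -28.00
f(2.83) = -42.05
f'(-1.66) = 15.82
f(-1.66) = -14.71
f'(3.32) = -32.78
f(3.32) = -56.94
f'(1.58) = -15.80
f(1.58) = -14.67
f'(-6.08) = 58.96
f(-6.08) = -179.98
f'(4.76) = -46.84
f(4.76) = -114.27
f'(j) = -9.76*j - 0.38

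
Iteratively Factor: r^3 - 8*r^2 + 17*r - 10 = (r - 2)*(r^2 - 6*r + 5) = (r - 5)*(r - 2)*(r - 1)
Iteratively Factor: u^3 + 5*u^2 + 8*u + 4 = (u + 2)*(u^2 + 3*u + 2) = (u + 1)*(u + 2)*(u + 2)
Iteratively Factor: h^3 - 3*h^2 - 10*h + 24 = (h + 3)*(h^2 - 6*h + 8) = (h - 4)*(h + 3)*(h - 2)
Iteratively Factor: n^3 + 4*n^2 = (n)*(n^2 + 4*n) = n*(n + 4)*(n)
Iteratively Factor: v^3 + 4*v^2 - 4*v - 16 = (v + 4)*(v^2 - 4) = (v - 2)*(v + 4)*(v + 2)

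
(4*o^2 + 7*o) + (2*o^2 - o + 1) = 6*o^2 + 6*o + 1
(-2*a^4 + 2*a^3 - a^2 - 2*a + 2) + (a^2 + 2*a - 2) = -2*a^4 + 2*a^3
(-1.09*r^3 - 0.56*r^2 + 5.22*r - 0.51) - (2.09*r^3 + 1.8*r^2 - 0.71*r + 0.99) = -3.18*r^3 - 2.36*r^2 + 5.93*r - 1.5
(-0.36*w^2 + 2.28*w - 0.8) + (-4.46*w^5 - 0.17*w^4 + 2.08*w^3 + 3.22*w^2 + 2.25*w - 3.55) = -4.46*w^5 - 0.17*w^4 + 2.08*w^3 + 2.86*w^2 + 4.53*w - 4.35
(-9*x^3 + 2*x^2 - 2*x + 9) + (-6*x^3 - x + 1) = -15*x^3 + 2*x^2 - 3*x + 10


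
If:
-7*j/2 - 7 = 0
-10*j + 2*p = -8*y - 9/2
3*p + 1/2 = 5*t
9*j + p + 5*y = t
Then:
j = -2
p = -2673/68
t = -1597/68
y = 115/17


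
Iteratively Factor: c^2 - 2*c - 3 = (c + 1)*(c - 3)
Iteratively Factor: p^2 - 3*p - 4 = (p + 1)*(p - 4)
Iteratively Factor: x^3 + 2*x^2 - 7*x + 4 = (x - 1)*(x^2 + 3*x - 4) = (x - 1)^2*(x + 4)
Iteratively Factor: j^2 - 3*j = (j - 3)*(j)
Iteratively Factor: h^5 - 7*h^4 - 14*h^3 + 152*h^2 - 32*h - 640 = (h - 4)*(h^4 - 3*h^3 - 26*h^2 + 48*h + 160) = (h - 4)*(h + 2)*(h^3 - 5*h^2 - 16*h + 80) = (h - 4)^2*(h + 2)*(h^2 - h - 20) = (h - 4)^2*(h + 2)*(h + 4)*(h - 5)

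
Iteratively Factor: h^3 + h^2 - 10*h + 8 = (h + 4)*(h^2 - 3*h + 2) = (h - 2)*(h + 4)*(h - 1)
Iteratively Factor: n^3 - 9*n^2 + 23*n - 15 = (n - 5)*(n^2 - 4*n + 3) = (n - 5)*(n - 1)*(n - 3)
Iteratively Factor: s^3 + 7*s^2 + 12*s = (s)*(s^2 + 7*s + 12) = s*(s + 3)*(s + 4)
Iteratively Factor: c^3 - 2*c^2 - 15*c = (c + 3)*(c^2 - 5*c) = (c - 5)*(c + 3)*(c)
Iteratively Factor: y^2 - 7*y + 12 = (y - 4)*(y - 3)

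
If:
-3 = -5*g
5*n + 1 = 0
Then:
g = 3/5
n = -1/5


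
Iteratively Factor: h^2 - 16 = (h - 4)*(h + 4)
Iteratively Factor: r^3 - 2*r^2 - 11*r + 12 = (r - 1)*(r^2 - r - 12) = (r - 4)*(r - 1)*(r + 3)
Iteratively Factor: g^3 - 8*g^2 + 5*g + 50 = (g - 5)*(g^2 - 3*g - 10) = (g - 5)*(g + 2)*(g - 5)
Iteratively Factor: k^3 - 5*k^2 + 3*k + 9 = (k - 3)*(k^2 - 2*k - 3) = (k - 3)^2*(k + 1)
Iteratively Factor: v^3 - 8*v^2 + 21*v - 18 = (v - 2)*(v^2 - 6*v + 9) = (v - 3)*(v - 2)*(v - 3)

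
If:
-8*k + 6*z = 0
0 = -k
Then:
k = 0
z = 0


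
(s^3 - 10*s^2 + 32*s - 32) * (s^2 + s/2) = s^5 - 19*s^4/2 + 27*s^3 - 16*s^2 - 16*s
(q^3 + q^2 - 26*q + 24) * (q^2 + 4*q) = q^5 + 5*q^4 - 22*q^3 - 80*q^2 + 96*q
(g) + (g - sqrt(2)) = 2*g - sqrt(2)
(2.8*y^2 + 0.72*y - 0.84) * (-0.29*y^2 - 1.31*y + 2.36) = -0.812*y^4 - 3.8768*y^3 + 5.9084*y^2 + 2.7996*y - 1.9824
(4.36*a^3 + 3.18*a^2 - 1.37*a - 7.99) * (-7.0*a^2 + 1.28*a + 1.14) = -30.52*a^5 - 16.6792*a^4 + 18.6308*a^3 + 57.8016*a^2 - 11.789*a - 9.1086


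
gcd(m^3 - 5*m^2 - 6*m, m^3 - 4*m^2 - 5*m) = m^2 + m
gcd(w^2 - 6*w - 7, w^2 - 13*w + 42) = w - 7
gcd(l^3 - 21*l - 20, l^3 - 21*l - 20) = l^3 - 21*l - 20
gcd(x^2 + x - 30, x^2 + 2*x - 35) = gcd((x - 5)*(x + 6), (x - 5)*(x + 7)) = x - 5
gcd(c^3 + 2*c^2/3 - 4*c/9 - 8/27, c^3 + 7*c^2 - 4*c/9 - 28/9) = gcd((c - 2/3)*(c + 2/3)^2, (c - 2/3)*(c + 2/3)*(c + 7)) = c^2 - 4/9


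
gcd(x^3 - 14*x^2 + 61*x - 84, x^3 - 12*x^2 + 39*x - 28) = x^2 - 11*x + 28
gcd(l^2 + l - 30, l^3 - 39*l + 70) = l - 5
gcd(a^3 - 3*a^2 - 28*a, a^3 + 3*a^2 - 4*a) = a^2 + 4*a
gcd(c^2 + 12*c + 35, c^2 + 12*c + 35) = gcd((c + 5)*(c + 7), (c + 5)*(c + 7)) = c^2 + 12*c + 35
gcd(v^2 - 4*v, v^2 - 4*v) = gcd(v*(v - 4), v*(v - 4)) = v^2 - 4*v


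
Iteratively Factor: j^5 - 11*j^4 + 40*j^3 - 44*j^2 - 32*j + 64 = (j + 1)*(j^4 - 12*j^3 + 52*j^2 - 96*j + 64) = (j - 4)*(j + 1)*(j^3 - 8*j^2 + 20*j - 16) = (j - 4)*(j - 2)*(j + 1)*(j^2 - 6*j + 8) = (j - 4)*(j - 2)^2*(j + 1)*(j - 4)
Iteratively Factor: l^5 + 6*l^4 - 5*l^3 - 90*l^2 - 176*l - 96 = (l - 4)*(l^4 + 10*l^3 + 35*l^2 + 50*l + 24) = (l - 4)*(l + 4)*(l^3 + 6*l^2 + 11*l + 6) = (l - 4)*(l + 2)*(l + 4)*(l^2 + 4*l + 3) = (l - 4)*(l + 1)*(l + 2)*(l + 4)*(l + 3)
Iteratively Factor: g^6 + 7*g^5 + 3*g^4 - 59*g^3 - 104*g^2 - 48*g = (g - 3)*(g^5 + 10*g^4 + 33*g^3 + 40*g^2 + 16*g) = (g - 3)*(g + 1)*(g^4 + 9*g^3 + 24*g^2 + 16*g) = (g - 3)*(g + 1)^2*(g^3 + 8*g^2 + 16*g) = (g - 3)*(g + 1)^2*(g + 4)*(g^2 + 4*g) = g*(g - 3)*(g + 1)^2*(g + 4)*(g + 4)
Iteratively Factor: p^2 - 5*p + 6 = (p - 3)*(p - 2)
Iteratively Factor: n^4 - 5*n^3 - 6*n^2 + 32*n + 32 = (n - 4)*(n^3 - n^2 - 10*n - 8) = (n - 4)*(n + 1)*(n^2 - 2*n - 8) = (n - 4)^2*(n + 1)*(n + 2)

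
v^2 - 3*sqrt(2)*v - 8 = (v - 4*sqrt(2))*(v + sqrt(2))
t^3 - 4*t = t*(t - 2)*(t + 2)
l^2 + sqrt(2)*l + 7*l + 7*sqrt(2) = (l + 7)*(l + sqrt(2))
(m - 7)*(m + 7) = m^2 - 49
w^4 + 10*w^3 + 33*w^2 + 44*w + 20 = (w + 1)*(w + 2)^2*(w + 5)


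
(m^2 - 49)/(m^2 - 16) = (m^2 - 49)/(m^2 - 16)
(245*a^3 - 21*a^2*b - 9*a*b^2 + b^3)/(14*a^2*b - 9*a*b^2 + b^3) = (35*a^2 + 2*a*b - b^2)/(b*(2*a - b))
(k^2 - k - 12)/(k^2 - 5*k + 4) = (k + 3)/(k - 1)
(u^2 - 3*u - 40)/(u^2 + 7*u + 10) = (u - 8)/(u + 2)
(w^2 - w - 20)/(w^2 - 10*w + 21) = (w^2 - w - 20)/(w^2 - 10*w + 21)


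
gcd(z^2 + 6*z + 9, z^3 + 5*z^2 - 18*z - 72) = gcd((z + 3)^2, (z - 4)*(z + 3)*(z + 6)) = z + 3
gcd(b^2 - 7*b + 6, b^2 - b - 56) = 1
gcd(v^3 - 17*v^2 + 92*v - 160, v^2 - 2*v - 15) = v - 5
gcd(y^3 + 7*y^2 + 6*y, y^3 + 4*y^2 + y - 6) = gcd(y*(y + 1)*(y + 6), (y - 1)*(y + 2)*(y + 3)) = 1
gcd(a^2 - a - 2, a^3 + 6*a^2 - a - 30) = a - 2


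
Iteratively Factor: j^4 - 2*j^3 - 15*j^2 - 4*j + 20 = (j - 5)*(j^3 + 3*j^2 - 4) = (j - 5)*(j + 2)*(j^2 + j - 2) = (j - 5)*(j + 2)^2*(j - 1)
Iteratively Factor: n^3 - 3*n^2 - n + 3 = (n + 1)*(n^2 - 4*n + 3) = (n - 3)*(n + 1)*(n - 1)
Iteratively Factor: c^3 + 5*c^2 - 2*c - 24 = (c - 2)*(c^2 + 7*c + 12) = (c - 2)*(c + 4)*(c + 3)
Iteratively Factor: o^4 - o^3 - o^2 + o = (o - 1)*(o^3 - o) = o*(o - 1)*(o^2 - 1) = o*(o - 1)*(o + 1)*(o - 1)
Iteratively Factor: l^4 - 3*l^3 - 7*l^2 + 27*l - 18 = (l - 2)*(l^3 - l^2 - 9*l + 9) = (l - 3)*(l - 2)*(l^2 + 2*l - 3) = (l - 3)*(l - 2)*(l - 1)*(l + 3)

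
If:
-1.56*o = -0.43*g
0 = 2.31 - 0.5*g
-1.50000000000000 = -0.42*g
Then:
No Solution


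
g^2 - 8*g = g*(g - 8)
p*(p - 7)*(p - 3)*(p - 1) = p^4 - 11*p^3 + 31*p^2 - 21*p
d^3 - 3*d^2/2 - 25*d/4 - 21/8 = (d - 7/2)*(d + 1/2)*(d + 3/2)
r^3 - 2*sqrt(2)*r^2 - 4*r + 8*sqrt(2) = (r - 2)*(r + 2)*(r - 2*sqrt(2))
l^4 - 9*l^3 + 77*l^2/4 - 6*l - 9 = (l - 6)*(l - 2)*(l - 3/2)*(l + 1/2)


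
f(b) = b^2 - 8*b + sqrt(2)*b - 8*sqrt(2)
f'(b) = 2*b - 8 + sqrt(2)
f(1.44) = -18.72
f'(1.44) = -3.71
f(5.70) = -16.36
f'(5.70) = 4.81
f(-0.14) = -10.37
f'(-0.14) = -6.87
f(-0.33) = -9.03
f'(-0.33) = -7.25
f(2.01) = -20.51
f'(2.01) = -2.57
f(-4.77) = 42.85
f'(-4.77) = -16.13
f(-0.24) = -9.68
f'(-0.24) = -7.07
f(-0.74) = -5.89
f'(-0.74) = -8.07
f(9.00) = 10.41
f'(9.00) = 11.41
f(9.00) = 10.41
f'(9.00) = 11.41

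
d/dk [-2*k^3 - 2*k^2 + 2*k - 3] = -6*k^2 - 4*k + 2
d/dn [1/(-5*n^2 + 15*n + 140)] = (2*n - 3)/(5*(-n^2 + 3*n + 28)^2)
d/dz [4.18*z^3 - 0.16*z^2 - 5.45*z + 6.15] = 12.54*z^2 - 0.32*z - 5.45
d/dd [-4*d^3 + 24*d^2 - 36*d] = -12*d^2 + 48*d - 36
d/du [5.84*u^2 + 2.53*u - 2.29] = 11.68*u + 2.53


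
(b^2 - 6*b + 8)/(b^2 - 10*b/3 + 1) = 3*(b^2 - 6*b + 8)/(3*b^2 - 10*b + 3)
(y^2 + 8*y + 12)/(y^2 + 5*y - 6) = (y + 2)/(y - 1)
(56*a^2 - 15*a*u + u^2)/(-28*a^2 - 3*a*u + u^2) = (-8*a + u)/(4*a + u)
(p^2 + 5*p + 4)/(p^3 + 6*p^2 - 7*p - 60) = (p + 1)/(p^2 + 2*p - 15)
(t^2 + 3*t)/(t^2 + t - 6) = t/(t - 2)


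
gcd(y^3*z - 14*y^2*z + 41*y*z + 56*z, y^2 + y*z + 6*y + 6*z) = 1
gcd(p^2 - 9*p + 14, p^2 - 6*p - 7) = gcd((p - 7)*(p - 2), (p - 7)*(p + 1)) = p - 7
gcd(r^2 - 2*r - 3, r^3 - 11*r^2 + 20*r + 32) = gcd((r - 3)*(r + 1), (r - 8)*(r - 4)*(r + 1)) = r + 1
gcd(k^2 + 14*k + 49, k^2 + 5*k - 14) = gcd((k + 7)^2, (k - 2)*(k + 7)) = k + 7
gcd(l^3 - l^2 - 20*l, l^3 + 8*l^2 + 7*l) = l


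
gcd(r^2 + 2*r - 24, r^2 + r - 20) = r - 4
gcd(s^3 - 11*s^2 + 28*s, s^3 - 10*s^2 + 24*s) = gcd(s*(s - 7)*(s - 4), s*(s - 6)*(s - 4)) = s^2 - 4*s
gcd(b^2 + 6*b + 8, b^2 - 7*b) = 1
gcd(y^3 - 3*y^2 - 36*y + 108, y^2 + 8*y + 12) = y + 6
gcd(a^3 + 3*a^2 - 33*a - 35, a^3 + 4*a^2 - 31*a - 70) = a^2 + 2*a - 35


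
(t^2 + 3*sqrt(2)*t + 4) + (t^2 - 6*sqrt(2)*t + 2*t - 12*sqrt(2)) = 2*t^2 - 3*sqrt(2)*t + 2*t - 12*sqrt(2) + 4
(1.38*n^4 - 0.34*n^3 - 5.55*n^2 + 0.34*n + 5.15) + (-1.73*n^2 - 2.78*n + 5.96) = 1.38*n^4 - 0.34*n^3 - 7.28*n^2 - 2.44*n + 11.11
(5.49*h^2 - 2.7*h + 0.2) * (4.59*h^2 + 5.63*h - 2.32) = 25.1991*h^4 + 18.5157*h^3 - 27.0198*h^2 + 7.39*h - 0.464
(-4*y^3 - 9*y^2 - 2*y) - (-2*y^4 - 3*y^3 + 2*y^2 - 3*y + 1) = 2*y^4 - y^3 - 11*y^2 + y - 1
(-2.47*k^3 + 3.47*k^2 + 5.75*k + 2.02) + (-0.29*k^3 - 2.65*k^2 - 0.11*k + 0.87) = -2.76*k^3 + 0.82*k^2 + 5.64*k + 2.89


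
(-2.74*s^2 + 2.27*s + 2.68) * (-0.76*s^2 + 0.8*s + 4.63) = 2.0824*s^4 - 3.9172*s^3 - 12.907*s^2 + 12.6541*s + 12.4084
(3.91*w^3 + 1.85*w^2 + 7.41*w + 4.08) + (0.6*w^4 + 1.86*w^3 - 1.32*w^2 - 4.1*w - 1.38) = 0.6*w^4 + 5.77*w^3 + 0.53*w^2 + 3.31*w + 2.7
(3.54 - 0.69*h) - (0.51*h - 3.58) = 7.12 - 1.2*h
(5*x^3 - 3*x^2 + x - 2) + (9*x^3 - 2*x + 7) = 14*x^3 - 3*x^2 - x + 5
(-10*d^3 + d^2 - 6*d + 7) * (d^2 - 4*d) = -10*d^5 + 41*d^4 - 10*d^3 + 31*d^2 - 28*d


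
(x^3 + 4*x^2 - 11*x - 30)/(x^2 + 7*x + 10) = x - 3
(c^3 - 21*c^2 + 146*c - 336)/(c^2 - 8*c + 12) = (c^2 - 15*c + 56)/(c - 2)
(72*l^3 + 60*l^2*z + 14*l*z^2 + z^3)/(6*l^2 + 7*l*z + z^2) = (12*l^2 + 8*l*z + z^2)/(l + z)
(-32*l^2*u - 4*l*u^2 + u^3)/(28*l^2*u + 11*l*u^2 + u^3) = (-8*l + u)/(7*l + u)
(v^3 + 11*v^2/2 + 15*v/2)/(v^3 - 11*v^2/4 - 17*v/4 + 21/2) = 2*v*(2*v^2 + 11*v + 15)/(4*v^3 - 11*v^2 - 17*v + 42)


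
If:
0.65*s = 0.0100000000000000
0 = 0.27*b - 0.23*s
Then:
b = 0.01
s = 0.02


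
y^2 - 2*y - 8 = (y - 4)*(y + 2)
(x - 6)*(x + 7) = x^2 + x - 42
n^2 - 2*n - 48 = (n - 8)*(n + 6)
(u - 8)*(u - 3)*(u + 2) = u^3 - 9*u^2 + 2*u + 48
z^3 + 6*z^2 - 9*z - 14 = (z - 2)*(z + 1)*(z + 7)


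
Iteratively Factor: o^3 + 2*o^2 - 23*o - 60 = (o - 5)*(o^2 + 7*o + 12) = (o - 5)*(o + 4)*(o + 3)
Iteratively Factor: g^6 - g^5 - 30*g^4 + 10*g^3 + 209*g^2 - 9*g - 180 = (g + 3)*(g^5 - 4*g^4 - 18*g^3 + 64*g^2 + 17*g - 60) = (g + 3)*(g + 4)*(g^4 - 8*g^3 + 14*g^2 + 8*g - 15) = (g - 5)*(g + 3)*(g + 4)*(g^3 - 3*g^2 - g + 3) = (g - 5)*(g - 1)*(g + 3)*(g + 4)*(g^2 - 2*g - 3) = (g - 5)*(g - 3)*(g - 1)*(g + 3)*(g + 4)*(g + 1)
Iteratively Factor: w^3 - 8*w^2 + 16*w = (w)*(w^2 - 8*w + 16) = w*(w - 4)*(w - 4)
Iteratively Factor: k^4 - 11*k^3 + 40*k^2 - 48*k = (k - 4)*(k^3 - 7*k^2 + 12*k) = (k - 4)^2*(k^2 - 3*k) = (k - 4)^2*(k - 3)*(k)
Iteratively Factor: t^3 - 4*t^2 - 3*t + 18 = (t + 2)*(t^2 - 6*t + 9) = (t - 3)*(t + 2)*(t - 3)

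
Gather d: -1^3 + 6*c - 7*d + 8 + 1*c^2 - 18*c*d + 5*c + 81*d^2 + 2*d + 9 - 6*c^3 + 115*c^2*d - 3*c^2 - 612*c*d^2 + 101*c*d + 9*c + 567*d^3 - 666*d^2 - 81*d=-6*c^3 - 2*c^2 + 20*c + 567*d^3 + d^2*(-612*c - 585) + d*(115*c^2 + 83*c - 86) + 16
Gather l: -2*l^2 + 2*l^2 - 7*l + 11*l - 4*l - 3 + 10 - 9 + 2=0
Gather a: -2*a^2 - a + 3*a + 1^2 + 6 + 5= -2*a^2 + 2*a + 12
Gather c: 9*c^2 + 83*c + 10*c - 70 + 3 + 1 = 9*c^2 + 93*c - 66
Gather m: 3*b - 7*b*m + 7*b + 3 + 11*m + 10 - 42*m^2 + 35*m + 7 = 10*b - 42*m^2 + m*(46 - 7*b) + 20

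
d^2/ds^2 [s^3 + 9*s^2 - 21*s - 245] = 6*s + 18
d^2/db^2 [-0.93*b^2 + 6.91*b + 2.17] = -1.86000000000000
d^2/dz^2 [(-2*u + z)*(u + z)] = 2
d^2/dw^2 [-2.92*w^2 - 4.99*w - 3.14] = -5.84000000000000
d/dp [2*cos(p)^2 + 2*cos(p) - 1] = -2*sin(p) - 2*sin(2*p)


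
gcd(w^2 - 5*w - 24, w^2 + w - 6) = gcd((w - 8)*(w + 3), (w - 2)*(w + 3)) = w + 3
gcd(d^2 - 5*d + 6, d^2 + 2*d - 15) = d - 3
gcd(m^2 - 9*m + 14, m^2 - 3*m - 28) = m - 7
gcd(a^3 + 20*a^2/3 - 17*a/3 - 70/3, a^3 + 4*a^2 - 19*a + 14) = a^2 + 5*a - 14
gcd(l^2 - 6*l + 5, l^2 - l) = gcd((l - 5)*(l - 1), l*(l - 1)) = l - 1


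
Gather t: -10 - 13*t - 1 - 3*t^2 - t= -3*t^2 - 14*t - 11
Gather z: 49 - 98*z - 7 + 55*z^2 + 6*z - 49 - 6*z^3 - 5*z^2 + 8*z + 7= -6*z^3 + 50*z^2 - 84*z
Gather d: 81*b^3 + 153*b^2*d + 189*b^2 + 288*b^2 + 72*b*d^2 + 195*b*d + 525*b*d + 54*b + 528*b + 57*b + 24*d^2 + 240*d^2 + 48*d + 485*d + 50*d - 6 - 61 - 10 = 81*b^3 + 477*b^2 + 639*b + d^2*(72*b + 264) + d*(153*b^2 + 720*b + 583) - 77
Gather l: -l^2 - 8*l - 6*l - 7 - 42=-l^2 - 14*l - 49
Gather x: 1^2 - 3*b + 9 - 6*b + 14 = 24 - 9*b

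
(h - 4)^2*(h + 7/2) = h^3 - 9*h^2/2 - 12*h + 56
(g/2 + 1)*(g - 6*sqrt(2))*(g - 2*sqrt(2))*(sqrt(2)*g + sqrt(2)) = sqrt(2)*g^4/2 - 8*g^3 + 3*sqrt(2)*g^3/2 - 24*g^2 + 13*sqrt(2)*g^2 - 16*g + 36*sqrt(2)*g + 24*sqrt(2)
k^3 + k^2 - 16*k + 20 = (k - 2)^2*(k + 5)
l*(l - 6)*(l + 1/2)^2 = l^4 - 5*l^3 - 23*l^2/4 - 3*l/2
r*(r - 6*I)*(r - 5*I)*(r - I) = r^4 - 12*I*r^3 - 41*r^2 + 30*I*r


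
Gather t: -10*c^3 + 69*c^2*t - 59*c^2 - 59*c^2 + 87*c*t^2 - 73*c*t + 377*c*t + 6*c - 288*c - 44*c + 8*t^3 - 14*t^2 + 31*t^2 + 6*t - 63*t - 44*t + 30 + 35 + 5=-10*c^3 - 118*c^2 - 326*c + 8*t^3 + t^2*(87*c + 17) + t*(69*c^2 + 304*c - 101) + 70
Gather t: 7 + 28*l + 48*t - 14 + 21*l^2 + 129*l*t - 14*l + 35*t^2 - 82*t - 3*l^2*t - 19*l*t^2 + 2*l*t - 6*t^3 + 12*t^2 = 21*l^2 + 14*l - 6*t^3 + t^2*(47 - 19*l) + t*(-3*l^2 + 131*l - 34) - 7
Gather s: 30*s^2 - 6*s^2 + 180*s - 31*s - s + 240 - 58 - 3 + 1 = 24*s^2 + 148*s + 180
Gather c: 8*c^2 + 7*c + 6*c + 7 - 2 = 8*c^2 + 13*c + 5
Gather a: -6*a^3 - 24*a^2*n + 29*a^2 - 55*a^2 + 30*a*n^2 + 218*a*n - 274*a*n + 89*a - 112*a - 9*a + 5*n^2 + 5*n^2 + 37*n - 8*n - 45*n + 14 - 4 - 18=-6*a^3 + a^2*(-24*n - 26) + a*(30*n^2 - 56*n - 32) + 10*n^2 - 16*n - 8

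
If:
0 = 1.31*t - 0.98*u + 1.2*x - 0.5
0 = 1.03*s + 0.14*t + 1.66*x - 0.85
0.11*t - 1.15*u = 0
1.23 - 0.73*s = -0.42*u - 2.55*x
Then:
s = 1.05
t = 0.60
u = 0.06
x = -0.19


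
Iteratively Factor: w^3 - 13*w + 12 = (w - 1)*(w^2 + w - 12) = (w - 1)*(w + 4)*(w - 3)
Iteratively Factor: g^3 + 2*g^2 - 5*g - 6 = (g + 1)*(g^2 + g - 6) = (g - 2)*(g + 1)*(g + 3)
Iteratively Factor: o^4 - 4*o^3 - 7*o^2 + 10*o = (o + 2)*(o^3 - 6*o^2 + 5*o) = (o - 1)*(o + 2)*(o^2 - 5*o) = (o - 5)*(o - 1)*(o + 2)*(o)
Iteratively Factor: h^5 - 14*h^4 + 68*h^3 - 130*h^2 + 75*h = (h - 1)*(h^4 - 13*h^3 + 55*h^2 - 75*h) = (h - 5)*(h - 1)*(h^3 - 8*h^2 + 15*h) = (h - 5)^2*(h - 1)*(h^2 - 3*h) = (h - 5)^2*(h - 3)*(h - 1)*(h)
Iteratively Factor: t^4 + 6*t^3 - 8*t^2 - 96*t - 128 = (t + 4)*(t^3 + 2*t^2 - 16*t - 32) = (t + 2)*(t + 4)*(t^2 - 16) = (t + 2)*(t + 4)^2*(t - 4)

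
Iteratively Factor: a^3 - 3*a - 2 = (a + 1)*(a^2 - a - 2) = (a - 2)*(a + 1)*(a + 1)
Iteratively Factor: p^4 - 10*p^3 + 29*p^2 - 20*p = (p)*(p^3 - 10*p^2 + 29*p - 20) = p*(p - 5)*(p^2 - 5*p + 4) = p*(p - 5)*(p - 1)*(p - 4)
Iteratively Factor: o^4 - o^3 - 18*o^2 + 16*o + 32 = (o - 4)*(o^3 + 3*o^2 - 6*o - 8) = (o - 4)*(o - 2)*(o^2 + 5*o + 4) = (o - 4)*(o - 2)*(o + 1)*(o + 4)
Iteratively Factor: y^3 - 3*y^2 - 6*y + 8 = (y - 4)*(y^2 + y - 2) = (y - 4)*(y + 2)*(y - 1)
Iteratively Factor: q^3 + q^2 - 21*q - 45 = (q + 3)*(q^2 - 2*q - 15) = (q - 5)*(q + 3)*(q + 3)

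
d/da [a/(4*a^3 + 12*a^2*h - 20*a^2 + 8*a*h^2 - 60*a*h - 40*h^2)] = (a^3 + 3*a^2*h - 5*a^2 + 2*a*h^2 - 15*a*h - a*(3*a^2 + 6*a*h - 10*a + 2*h^2 - 15*h) - 10*h^2)/(4*(a^3 + 3*a^2*h - 5*a^2 + 2*a*h^2 - 15*a*h - 10*h^2)^2)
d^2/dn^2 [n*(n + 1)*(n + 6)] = 6*n + 14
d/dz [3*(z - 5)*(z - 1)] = 6*z - 18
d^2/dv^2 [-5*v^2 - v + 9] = -10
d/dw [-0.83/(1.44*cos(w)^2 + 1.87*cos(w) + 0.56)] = -(2.3904*cos(w) + 1.5521)*sin(w)/(1.44*cos(w)^2 + 1.87*cos(w) + 0.56)^2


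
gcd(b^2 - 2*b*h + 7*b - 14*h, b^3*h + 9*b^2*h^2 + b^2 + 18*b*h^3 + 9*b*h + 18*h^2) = 1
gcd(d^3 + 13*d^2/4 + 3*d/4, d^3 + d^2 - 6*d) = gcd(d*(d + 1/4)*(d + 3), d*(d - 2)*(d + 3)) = d^2 + 3*d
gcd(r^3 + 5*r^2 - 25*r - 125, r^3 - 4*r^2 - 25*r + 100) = r^2 - 25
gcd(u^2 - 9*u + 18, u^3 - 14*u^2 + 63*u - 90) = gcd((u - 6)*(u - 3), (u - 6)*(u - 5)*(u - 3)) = u^2 - 9*u + 18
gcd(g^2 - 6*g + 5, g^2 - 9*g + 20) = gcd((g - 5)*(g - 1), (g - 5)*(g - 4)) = g - 5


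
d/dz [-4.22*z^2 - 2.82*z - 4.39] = -8.44*z - 2.82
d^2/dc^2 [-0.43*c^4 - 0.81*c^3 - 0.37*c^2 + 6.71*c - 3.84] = -5.16*c^2 - 4.86*c - 0.74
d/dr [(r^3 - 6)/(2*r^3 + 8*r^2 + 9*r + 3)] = (8*r^4 + 18*r^3 + 45*r^2 + 96*r + 54)/(4*r^6 + 32*r^5 + 100*r^4 + 156*r^3 + 129*r^2 + 54*r + 9)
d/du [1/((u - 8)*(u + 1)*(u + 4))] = (-(u - 8)*(u + 1) - (u - 8)*(u + 4) - (u + 1)*(u + 4))/((u - 8)^2*(u + 1)^2*(u + 4)^2)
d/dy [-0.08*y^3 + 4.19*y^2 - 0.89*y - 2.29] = -0.24*y^2 + 8.38*y - 0.89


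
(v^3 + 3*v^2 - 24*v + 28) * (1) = v^3 + 3*v^2 - 24*v + 28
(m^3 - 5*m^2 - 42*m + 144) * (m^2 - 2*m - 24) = m^5 - 7*m^4 - 56*m^3 + 348*m^2 + 720*m - 3456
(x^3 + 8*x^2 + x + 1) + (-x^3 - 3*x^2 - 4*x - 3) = 5*x^2 - 3*x - 2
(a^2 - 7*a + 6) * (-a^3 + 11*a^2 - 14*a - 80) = -a^5 + 18*a^4 - 97*a^3 + 84*a^2 + 476*a - 480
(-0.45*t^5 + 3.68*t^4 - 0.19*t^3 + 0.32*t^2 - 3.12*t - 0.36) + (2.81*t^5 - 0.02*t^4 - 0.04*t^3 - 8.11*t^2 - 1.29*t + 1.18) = 2.36*t^5 + 3.66*t^4 - 0.23*t^3 - 7.79*t^2 - 4.41*t + 0.82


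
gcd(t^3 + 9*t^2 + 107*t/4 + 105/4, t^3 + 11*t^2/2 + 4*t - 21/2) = t^2 + 13*t/2 + 21/2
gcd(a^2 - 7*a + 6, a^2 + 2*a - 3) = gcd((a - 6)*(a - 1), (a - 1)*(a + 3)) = a - 1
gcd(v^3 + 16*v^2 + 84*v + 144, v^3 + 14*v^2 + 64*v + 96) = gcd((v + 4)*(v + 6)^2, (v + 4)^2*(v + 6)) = v^2 + 10*v + 24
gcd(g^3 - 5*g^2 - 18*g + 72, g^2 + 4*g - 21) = g - 3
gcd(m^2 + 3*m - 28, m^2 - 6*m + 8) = m - 4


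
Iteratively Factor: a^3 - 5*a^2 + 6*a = (a - 2)*(a^2 - 3*a) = a*(a - 2)*(a - 3)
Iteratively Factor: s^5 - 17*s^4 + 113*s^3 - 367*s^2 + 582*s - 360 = (s - 4)*(s^4 - 13*s^3 + 61*s^2 - 123*s + 90) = (s - 4)*(s - 2)*(s^3 - 11*s^2 + 39*s - 45) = (s - 5)*(s - 4)*(s - 2)*(s^2 - 6*s + 9) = (s - 5)*(s - 4)*(s - 3)*(s - 2)*(s - 3)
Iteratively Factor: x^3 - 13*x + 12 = (x - 1)*(x^2 + x - 12) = (x - 1)*(x + 4)*(x - 3)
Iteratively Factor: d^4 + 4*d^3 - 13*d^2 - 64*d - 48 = (d - 4)*(d^3 + 8*d^2 + 19*d + 12) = (d - 4)*(d + 3)*(d^2 + 5*d + 4) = (d - 4)*(d + 1)*(d + 3)*(d + 4)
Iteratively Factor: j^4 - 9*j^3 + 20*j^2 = (j - 5)*(j^3 - 4*j^2) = (j - 5)*(j - 4)*(j^2) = j*(j - 5)*(j - 4)*(j)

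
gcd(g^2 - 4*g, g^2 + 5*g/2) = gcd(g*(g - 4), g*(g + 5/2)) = g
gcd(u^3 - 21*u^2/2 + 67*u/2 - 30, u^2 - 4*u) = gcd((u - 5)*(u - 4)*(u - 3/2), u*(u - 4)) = u - 4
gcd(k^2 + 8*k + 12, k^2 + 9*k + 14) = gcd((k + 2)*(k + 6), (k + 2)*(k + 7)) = k + 2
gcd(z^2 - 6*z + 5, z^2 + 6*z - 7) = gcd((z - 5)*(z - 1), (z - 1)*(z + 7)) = z - 1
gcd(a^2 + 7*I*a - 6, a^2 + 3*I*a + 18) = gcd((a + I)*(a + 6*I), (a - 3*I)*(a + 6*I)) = a + 6*I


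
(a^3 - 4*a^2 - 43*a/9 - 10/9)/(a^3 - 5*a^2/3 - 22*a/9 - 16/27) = 3*(a - 5)/(3*a - 8)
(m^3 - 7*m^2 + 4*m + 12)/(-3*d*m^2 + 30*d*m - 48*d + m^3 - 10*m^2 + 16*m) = (-m^2 + 5*m + 6)/(3*d*m - 24*d - m^2 + 8*m)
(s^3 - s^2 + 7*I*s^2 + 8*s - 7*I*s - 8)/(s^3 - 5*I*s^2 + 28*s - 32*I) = (s^2 + s*(-1 + 8*I) - 8*I)/(s^2 - 4*I*s + 32)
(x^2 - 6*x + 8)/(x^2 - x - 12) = (x - 2)/(x + 3)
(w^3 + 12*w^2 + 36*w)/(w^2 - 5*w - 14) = w*(w^2 + 12*w + 36)/(w^2 - 5*w - 14)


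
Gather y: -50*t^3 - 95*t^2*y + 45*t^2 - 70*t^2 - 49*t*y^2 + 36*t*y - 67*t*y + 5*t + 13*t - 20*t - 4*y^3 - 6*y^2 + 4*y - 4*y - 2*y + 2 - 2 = -50*t^3 - 25*t^2 - 2*t - 4*y^3 + y^2*(-49*t - 6) + y*(-95*t^2 - 31*t - 2)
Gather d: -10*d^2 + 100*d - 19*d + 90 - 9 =-10*d^2 + 81*d + 81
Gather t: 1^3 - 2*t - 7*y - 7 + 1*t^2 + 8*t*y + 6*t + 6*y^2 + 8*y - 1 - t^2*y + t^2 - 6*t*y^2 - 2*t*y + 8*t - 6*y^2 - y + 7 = t^2*(2 - y) + t*(-6*y^2 + 6*y + 12)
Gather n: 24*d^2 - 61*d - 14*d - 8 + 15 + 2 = 24*d^2 - 75*d + 9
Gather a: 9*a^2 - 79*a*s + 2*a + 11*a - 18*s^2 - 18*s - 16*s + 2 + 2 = 9*a^2 + a*(13 - 79*s) - 18*s^2 - 34*s + 4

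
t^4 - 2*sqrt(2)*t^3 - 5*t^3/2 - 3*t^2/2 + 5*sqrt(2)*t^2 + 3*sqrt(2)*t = t*(t - 3)*(t + 1/2)*(t - 2*sqrt(2))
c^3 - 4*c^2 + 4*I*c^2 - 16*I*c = c*(c - 4)*(c + 4*I)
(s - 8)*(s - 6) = s^2 - 14*s + 48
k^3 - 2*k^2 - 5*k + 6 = (k - 3)*(k - 1)*(k + 2)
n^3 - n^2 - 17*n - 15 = (n - 5)*(n + 1)*(n + 3)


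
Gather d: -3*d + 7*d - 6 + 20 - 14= 4*d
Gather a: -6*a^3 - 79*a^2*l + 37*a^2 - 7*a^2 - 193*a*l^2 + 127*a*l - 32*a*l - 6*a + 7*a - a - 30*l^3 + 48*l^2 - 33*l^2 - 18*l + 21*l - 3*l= -6*a^3 + a^2*(30 - 79*l) + a*(-193*l^2 + 95*l) - 30*l^3 + 15*l^2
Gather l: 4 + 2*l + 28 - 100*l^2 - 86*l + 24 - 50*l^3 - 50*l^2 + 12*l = -50*l^3 - 150*l^2 - 72*l + 56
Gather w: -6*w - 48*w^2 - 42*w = -48*w^2 - 48*w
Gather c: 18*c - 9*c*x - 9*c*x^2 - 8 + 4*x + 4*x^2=c*(-9*x^2 - 9*x + 18) + 4*x^2 + 4*x - 8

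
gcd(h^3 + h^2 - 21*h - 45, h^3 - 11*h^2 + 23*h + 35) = h - 5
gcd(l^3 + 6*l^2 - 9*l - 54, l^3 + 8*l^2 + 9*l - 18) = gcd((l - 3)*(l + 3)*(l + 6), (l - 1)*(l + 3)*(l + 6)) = l^2 + 9*l + 18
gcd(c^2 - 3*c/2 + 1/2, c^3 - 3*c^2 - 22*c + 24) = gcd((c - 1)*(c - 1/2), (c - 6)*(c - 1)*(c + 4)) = c - 1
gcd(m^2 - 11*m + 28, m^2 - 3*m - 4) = m - 4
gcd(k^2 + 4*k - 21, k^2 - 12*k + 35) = 1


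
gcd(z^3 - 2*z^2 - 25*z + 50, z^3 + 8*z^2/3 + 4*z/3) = 1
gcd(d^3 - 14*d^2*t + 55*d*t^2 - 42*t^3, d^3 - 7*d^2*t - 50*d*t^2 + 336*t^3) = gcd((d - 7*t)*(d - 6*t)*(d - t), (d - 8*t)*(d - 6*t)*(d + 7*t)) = -d + 6*t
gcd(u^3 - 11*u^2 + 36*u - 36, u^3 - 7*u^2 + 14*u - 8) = u - 2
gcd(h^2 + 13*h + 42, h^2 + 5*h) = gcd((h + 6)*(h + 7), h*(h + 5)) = 1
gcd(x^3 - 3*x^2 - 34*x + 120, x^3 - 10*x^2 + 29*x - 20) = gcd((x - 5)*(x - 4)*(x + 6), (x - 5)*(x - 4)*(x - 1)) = x^2 - 9*x + 20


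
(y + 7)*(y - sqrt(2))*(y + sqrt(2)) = y^3 + 7*y^2 - 2*y - 14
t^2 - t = t*(t - 1)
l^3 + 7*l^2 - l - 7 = (l - 1)*(l + 1)*(l + 7)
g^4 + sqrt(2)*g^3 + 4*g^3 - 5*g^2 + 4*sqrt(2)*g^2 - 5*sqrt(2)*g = g*(g - 1)*(g + 5)*(g + sqrt(2))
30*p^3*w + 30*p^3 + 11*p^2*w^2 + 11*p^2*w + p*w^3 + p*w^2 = (5*p + w)*(6*p + w)*(p*w + p)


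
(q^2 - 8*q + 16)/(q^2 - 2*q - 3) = (-q^2 + 8*q - 16)/(-q^2 + 2*q + 3)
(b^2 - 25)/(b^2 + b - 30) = (b + 5)/(b + 6)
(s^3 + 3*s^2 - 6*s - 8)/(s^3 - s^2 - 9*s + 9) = (s^3 + 3*s^2 - 6*s - 8)/(s^3 - s^2 - 9*s + 9)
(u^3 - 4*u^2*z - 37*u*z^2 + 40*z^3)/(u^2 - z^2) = (u^2 - 3*u*z - 40*z^2)/(u + z)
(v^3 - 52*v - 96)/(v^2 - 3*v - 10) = (v^2 - 2*v - 48)/(v - 5)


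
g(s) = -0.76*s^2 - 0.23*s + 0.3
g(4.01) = -12.84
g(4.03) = -12.97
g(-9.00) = -59.19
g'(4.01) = -6.33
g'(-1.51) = 2.07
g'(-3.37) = 4.89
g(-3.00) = -5.85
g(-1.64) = -1.37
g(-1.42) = -0.91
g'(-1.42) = 1.93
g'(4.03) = -6.36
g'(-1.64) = 2.26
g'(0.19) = -0.52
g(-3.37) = -7.56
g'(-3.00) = 4.33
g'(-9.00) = 13.45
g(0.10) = 0.27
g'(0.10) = -0.38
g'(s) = -1.52*s - 0.23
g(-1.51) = -1.09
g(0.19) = 0.23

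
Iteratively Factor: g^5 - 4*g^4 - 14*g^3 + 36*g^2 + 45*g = (g - 3)*(g^4 - g^3 - 17*g^2 - 15*g) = (g - 3)*(g + 3)*(g^3 - 4*g^2 - 5*g) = (g - 3)*(g + 1)*(g + 3)*(g^2 - 5*g) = (g - 5)*(g - 3)*(g + 1)*(g + 3)*(g)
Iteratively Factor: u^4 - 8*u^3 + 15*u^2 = (u)*(u^3 - 8*u^2 + 15*u) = u*(u - 3)*(u^2 - 5*u) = u*(u - 5)*(u - 3)*(u)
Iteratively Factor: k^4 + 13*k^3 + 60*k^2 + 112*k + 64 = (k + 4)*(k^3 + 9*k^2 + 24*k + 16) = (k + 4)^2*(k^2 + 5*k + 4) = (k + 1)*(k + 4)^2*(k + 4)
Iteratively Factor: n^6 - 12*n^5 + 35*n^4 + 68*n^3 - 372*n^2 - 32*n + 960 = (n + 2)*(n^5 - 14*n^4 + 63*n^3 - 58*n^2 - 256*n + 480) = (n - 4)*(n + 2)*(n^4 - 10*n^3 + 23*n^2 + 34*n - 120) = (n - 4)^2*(n + 2)*(n^3 - 6*n^2 - n + 30) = (n - 4)^2*(n - 3)*(n + 2)*(n^2 - 3*n - 10) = (n - 5)*(n - 4)^2*(n - 3)*(n + 2)*(n + 2)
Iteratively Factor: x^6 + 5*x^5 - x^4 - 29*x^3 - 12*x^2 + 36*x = (x)*(x^5 + 5*x^4 - x^3 - 29*x^2 - 12*x + 36) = x*(x + 3)*(x^4 + 2*x^3 - 7*x^2 - 8*x + 12) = x*(x - 1)*(x + 3)*(x^3 + 3*x^2 - 4*x - 12) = x*(x - 1)*(x + 2)*(x + 3)*(x^2 + x - 6) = x*(x - 2)*(x - 1)*(x + 2)*(x + 3)*(x + 3)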